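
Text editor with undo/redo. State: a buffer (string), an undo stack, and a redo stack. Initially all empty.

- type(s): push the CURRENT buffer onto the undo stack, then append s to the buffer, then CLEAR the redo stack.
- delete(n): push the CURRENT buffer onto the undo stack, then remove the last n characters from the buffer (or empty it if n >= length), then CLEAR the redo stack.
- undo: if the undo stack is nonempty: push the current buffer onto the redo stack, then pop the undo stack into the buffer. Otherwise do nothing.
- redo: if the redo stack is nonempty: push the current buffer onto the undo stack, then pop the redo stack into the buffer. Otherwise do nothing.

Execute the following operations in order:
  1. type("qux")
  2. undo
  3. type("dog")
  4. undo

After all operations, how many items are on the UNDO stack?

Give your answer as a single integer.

After op 1 (type): buf='qux' undo_depth=1 redo_depth=0
After op 2 (undo): buf='(empty)' undo_depth=0 redo_depth=1
After op 3 (type): buf='dog' undo_depth=1 redo_depth=0
After op 4 (undo): buf='(empty)' undo_depth=0 redo_depth=1

Answer: 0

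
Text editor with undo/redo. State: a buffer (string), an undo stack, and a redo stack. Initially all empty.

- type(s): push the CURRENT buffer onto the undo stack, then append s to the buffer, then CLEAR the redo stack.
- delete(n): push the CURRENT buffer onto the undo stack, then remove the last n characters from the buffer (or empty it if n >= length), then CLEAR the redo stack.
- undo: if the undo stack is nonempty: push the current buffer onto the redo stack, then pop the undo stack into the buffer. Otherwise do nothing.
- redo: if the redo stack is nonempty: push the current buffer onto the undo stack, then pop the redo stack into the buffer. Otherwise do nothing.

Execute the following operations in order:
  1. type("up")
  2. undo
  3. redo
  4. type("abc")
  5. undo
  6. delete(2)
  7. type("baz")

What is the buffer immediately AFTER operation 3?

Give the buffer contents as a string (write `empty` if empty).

After op 1 (type): buf='up' undo_depth=1 redo_depth=0
After op 2 (undo): buf='(empty)' undo_depth=0 redo_depth=1
After op 3 (redo): buf='up' undo_depth=1 redo_depth=0

Answer: up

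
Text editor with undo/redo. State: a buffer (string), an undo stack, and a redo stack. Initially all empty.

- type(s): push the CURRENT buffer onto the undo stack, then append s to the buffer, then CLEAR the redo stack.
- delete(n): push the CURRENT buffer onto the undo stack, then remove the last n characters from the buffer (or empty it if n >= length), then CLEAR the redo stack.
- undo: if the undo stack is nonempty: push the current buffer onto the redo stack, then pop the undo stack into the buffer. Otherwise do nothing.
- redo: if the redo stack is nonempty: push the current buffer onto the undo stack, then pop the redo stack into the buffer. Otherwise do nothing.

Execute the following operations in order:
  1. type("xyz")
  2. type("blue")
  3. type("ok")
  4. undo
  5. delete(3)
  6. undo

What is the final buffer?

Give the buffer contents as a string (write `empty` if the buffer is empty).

Answer: xyzblue

Derivation:
After op 1 (type): buf='xyz' undo_depth=1 redo_depth=0
After op 2 (type): buf='xyzblue' undo_depth=2 redo_depth=0
After op 3 (type): buf='xyzblueok' undo_depth=3 redo_depth=0
After op 4 (undo): buf='xyzblue' undo_depth=2 redo_depth=1
After op 5 (delete): buf='xyzb' undo_depth=3 redo_depth=0
After op 6 (undo): buf='xyzblue' undo_depth=2 redo_depth=1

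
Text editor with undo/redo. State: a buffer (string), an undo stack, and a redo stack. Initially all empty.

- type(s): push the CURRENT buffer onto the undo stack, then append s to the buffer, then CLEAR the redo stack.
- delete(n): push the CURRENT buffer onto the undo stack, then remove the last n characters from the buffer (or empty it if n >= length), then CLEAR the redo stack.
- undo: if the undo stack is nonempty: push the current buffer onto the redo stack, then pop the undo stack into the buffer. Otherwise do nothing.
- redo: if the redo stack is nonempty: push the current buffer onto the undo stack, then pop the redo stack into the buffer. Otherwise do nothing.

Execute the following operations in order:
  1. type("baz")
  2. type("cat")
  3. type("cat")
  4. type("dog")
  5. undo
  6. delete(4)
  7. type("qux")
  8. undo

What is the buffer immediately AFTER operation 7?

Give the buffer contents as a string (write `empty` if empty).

Answer: bazcaqux

Derivation:
After op 1 (type): buf='baz' undo_depth=1 redo_depth=0
After op 2 (type): buf='bazcat' undo_depth=2 redo_depth=0
After op 3 (type): buf='bazcatcat' undo_depth=3 redo_depth=0
After op 4 (type): buf='bazcatcatdog' undo_depth=4 redo_depth=0
After op 5 (undo): buf='bazcatcat' undo_depth=3 redo_depth=1
After op 6 (delete): buf='bazca' undo_depth=4 redo_depth=0
After op 7 (type): buf='bazcaqux' undo_depth=5 redo_depth=0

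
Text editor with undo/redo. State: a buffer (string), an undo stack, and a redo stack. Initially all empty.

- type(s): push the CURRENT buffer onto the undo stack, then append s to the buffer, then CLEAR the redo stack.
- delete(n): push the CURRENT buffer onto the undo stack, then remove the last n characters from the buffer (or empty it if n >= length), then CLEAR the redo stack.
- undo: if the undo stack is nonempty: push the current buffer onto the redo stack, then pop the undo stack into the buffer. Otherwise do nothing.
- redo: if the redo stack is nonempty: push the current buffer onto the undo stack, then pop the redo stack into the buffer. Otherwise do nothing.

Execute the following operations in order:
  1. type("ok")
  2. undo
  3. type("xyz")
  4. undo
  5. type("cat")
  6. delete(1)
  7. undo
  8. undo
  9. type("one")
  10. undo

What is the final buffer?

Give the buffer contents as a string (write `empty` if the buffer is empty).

Answer: empty

Derivation:
After op 1 (type): buf='ok' undo_depth=1 redo_depth=0
After op 2 (undo): buf='(empty)' undo_depth=0 redo_depth=1
After op 3 (type): buf='xyz' undo_depth=1 redo_depth=0
After op 4 (undo): buf='(empty)' undo_depth=0 redo_depth=1
After op 5 (type): buf='cat' undo_depth=1 redo_depth=0
After op 6 (delete): buf='ca' undo_depth=2 redo_depth=0
After op 7 (undo): buf='cat' undo_depth=1 redo_depth=1
After op 8 (undo): buf='(empty)' undo_depth=0 redo_depth=2
After op 9 (type): buf='one' undo_depth=1 redo_depth=0
After op 10 (undo): buf='(empty)' undo_depth=0 redo_depth=1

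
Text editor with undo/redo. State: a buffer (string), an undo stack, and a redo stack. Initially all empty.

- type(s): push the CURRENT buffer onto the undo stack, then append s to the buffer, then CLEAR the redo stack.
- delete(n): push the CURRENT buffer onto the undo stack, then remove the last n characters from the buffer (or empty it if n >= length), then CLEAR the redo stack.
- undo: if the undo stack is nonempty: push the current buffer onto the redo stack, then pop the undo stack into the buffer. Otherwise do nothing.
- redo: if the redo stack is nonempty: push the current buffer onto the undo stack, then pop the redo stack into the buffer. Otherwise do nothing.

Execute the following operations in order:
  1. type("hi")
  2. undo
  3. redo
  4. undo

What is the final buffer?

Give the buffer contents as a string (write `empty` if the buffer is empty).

After op 1 (type): buf='hi' undo_depth=1 redo_depth=0
After op 2 (undo): buf='(empty)' undo_depth=0 redo_depth=1
After op 3 (redo): buf='hi' undo_depth=1 redo_depth=0
After op 4 (undo): buf='(empty)' undo_depth=0 redo_depth=1

Answer: empty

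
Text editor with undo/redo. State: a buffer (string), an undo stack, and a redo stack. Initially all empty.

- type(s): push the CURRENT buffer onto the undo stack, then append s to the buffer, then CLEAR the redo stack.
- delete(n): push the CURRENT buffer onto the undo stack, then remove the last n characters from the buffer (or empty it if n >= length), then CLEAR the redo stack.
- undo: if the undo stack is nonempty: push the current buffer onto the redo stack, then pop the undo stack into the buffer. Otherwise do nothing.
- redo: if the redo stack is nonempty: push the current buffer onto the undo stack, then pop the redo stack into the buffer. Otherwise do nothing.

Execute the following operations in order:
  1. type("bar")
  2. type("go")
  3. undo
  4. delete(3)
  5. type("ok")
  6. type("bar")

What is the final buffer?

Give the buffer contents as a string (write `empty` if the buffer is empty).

Answer: okbar

Derivation:
After op 1 (type): buf='bar' undo_depth=1 redo_depth=0
After op 2 (type): buf='bargo' undo_depth=2 redo_depth=0
After op 3 (undo): buf='bar' undo_depth=1 redo_depth=1
After op 4 (delete): buf='(empty)' undo_depth=2 redo_depth=0
After op 5 (type): buf='ok' undo_depth=3 redo_depth=0
After op 6 (type): buf='okbar' undo_depth=4 redo_depth=0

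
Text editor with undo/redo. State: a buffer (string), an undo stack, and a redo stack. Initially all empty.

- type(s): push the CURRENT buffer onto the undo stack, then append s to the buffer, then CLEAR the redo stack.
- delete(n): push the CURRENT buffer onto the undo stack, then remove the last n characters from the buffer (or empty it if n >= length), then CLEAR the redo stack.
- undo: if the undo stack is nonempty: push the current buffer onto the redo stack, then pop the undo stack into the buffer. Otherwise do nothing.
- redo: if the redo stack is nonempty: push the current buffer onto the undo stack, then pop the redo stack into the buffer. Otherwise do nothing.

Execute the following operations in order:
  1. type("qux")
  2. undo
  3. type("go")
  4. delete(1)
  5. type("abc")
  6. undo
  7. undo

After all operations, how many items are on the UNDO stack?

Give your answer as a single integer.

Answer: 1

Derivation:
After op 1 (type): buf='qux' undo_depth=1 redo_depth=0
After op 2 (undo): buf='(empty)' undo_depth=0 redo_depth=1
After op 3 (type): buf='go' undo_depth=1 redo_depth=0
After op 4 (delete): buf='g' undo_depth=2 redo_depth=0
After op 5 (type): buf='gabc' undo_depth=3 redo_depth=0
After op 6 (undo): buf='g' undo_depth=2 redo_depth=1
After op 7 (undo): buf='go' undo_depth=1 redo_depth=2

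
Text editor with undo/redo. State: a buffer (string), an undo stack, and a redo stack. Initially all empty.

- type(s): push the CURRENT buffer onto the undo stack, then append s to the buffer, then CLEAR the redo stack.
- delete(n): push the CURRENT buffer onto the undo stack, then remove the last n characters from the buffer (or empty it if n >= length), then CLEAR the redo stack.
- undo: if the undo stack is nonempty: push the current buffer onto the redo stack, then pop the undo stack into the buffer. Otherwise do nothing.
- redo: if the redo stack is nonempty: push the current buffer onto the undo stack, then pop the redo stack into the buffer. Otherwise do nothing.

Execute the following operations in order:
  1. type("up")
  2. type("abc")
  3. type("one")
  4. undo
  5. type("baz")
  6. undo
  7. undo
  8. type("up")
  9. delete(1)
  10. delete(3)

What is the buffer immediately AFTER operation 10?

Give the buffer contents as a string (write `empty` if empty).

Answer: empty

Derivation:
After op 1 (type): buf='up' undo_depth=1 redo_depth=0
After op 2 (type): buf='upabc' undo_depth=2 redo_depth=0
After op 3 (type): buf='upabcone' undo_depth=3 redo_depth=0
After op 4 (undo): buf='upabc' undo_depth=2 redo_depth=1
After op 5 (type): buf='upabcbaz' undo_depth=3 redo_depth=0
After op 6 (undo): buf='upabc' undo_depth=2 redo_depth=1
After op 7 (undo): buf='up' undo_depth=1 redo_depth=2
After op 8 (type): buf='upup' undo_depth=2 redo_depth=0
After op 9 (delete): buf='upu' undo_depth=3 redo_depth=0
After op 10 (delete): buf='(empty)' undo_depth=4 redo_depth=0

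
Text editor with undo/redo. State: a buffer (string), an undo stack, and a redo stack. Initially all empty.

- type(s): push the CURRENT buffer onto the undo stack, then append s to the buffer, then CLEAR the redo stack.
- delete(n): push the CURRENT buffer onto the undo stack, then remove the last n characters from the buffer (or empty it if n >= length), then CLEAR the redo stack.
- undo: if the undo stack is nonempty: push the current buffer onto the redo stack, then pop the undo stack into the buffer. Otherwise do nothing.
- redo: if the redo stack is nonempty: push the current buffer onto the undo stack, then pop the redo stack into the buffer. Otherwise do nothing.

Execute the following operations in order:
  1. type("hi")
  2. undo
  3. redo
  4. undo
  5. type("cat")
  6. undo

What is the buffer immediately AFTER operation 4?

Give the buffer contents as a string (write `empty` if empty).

After op 1 (type): buf='hi' undo_depth=1 redo_depth=0
After op 2 (undo): buf='(empty)' undo_depth=0 redo_depth=1
After op 3 (redo): buf='hi' undo_depth=1 redo_depth=0
After op 4 (undo): buf='(empty)' undo_depth=0 redo_depth=1

Answer: empty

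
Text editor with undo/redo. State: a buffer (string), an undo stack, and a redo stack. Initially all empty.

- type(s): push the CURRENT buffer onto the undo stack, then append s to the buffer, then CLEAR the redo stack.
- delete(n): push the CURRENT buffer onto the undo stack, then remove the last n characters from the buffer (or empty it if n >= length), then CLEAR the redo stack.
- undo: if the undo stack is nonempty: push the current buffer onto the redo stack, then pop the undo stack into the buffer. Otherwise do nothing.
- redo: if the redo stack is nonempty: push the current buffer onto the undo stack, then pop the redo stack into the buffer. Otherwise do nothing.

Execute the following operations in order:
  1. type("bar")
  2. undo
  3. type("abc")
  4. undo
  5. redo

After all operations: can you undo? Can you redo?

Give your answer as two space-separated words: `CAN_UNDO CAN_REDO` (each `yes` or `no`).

After op 1 (type): buf='bar' undo_depth=1 redo_depth=0
After op 2 (undo): buf='(empty)' undo_depth=0 redo_depth=1
After op 3 (type): buf='abc' undo_depth=1 redo_depth=0
After op 4 (undo): buf='(empty)' undo_depth=0 redo_depth=1
After op 5 (redo): buf='abc' undo_depth=1 redo_depth=0

Answer: yes no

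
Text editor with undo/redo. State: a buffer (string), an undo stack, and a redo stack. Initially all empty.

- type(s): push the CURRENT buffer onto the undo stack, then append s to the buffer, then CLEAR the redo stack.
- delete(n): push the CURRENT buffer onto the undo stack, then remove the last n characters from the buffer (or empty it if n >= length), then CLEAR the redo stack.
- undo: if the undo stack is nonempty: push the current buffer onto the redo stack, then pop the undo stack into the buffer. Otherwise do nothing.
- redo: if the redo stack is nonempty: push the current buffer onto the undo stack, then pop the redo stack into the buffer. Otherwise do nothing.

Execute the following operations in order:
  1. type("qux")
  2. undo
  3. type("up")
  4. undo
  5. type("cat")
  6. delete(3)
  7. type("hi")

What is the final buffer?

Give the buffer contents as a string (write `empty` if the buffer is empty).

Answer: hi

Derivation:
After op 1 (type): buf='qux' undo_depth=1 redo_depth=0
After op 2 (undo): buf='(empty)' undo_depth=0 redo_depth=1
After op 3 (type): buf='up' undo_depth=1 redo_depth=0
After op 4 (undo): buf='(empty)' undo_depth=0 redo_depth=1
After op 5 (type): buf='cat' undo_depth=1 redo_depth=0
After op 6 (delete): buf='(empty)' undo_depth=2 redo_depth=0
After op 7 (type): buf='hi' undo_depth=3 redo_depth=0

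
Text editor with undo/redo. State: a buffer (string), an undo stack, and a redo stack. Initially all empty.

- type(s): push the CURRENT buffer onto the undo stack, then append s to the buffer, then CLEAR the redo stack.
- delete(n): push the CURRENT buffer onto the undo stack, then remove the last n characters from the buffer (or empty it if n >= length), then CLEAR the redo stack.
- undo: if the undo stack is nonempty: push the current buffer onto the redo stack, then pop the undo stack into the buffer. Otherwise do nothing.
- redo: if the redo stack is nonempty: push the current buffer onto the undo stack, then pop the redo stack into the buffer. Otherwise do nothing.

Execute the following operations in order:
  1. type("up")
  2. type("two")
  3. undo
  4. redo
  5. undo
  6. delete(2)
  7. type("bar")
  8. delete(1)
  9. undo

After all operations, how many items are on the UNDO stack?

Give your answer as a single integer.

Answer: 3

Derivation:
After op 1 (type): buf='up' undo_depth=1 redo_depth=0
After op 2 (type): buf='uptwo' undo_depth=2 redo_depth=0
After op 3 (undo): buf='up' undo_depth=1 redo_depth=1
After op 4 (redo): buf='uptwo' undo_depth=2 redo_depth=0
After op 5 (undo): buf='up' undo_depth=1 redo_depth=1
After op 6 (delete): buf='(empty)' undo_depth=2 redo_depth=0
After op 7 (type): buf='bar' undo_depth=3 redo_depth=0
After op 8 (delete): buf='ba' undo_depth=4 redo_depth=0
After op 9 (undo): buf='bar' undo_depth=3 redo_depth=1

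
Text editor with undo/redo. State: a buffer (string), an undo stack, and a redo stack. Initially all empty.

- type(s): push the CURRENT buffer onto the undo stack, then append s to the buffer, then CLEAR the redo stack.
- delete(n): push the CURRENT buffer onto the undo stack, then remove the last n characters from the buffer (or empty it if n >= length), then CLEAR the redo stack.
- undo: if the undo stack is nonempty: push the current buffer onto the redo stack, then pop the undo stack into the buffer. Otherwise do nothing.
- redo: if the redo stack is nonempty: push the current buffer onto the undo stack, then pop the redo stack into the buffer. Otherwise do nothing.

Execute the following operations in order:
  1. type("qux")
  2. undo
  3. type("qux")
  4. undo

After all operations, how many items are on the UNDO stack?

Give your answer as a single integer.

After op 1 (type): buf='qux' undo_depth=1 redo_depth=0
After op 2 (undo): buf='(empty)' undo_depth=0 redo_depth=1
After op 3 (type): buf='qux' undo_depth=1 redo_depth=0
After op 4 (undo): buf='(empty)' undo_depth=0 redo_depth=1

Answer: 0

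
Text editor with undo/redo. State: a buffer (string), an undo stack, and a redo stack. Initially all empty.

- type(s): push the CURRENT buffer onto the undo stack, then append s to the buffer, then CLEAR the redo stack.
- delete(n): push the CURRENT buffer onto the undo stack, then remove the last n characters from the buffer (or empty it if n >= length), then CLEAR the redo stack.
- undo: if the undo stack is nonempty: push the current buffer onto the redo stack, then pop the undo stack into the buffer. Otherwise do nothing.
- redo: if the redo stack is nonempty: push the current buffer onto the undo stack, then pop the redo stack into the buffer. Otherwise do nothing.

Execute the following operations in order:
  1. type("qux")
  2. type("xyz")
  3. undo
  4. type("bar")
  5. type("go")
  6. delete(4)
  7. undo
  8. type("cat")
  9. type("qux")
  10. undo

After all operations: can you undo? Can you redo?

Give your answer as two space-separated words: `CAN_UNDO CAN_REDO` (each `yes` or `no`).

Answer: yes yes

Derivation:
After op 1 (type): buf='qux' undo_depth=1 redo_depth=0
After op 2 (type): buf='quxxyz' undo_depth=2 redo_depth=0
After op 3 (undo): buf='qux' undo_depth=1 redo_depth=1
After op 4 (type): buf='quxbar' undo_depth=2 redo_depth=0
After op 5 (type): buf='quxbargo' undo_depth=3 redo_depth=0
After op 6 (delete): buf='quxb' undo_depth=4 redo_depth=0
After op 7 (undo): buf='quxbargo' undo_depth=3 redo_depth=1
After op 8 (type): buf='quxbargocat' undo_depth=4 redo_depth=0
After op 9 (type): buf='quxbargocatqux' undo_depth=5 redo_depth=0
After op 10 (undo): buf='quxbargocat' undo_depth=4 redo_depth=1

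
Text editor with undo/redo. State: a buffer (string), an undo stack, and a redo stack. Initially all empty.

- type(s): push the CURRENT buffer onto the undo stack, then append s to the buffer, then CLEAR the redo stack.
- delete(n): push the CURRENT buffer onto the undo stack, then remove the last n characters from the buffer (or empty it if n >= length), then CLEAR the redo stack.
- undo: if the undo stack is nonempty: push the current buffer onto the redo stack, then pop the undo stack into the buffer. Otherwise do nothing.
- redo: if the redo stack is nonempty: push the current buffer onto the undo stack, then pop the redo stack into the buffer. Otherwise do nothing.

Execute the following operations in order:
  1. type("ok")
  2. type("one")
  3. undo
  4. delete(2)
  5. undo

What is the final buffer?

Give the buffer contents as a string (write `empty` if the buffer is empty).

After op 1 (type): buf='ok' undo_depth=1 redo_depth=0
After op 2 (type): buf='okone' undo_depth=2 redo_depth=0
After op 3 (undo): buf='ok' undo_depth=1 redo_depth=1
After op 4 (delete): buf='(empty)' undo_depth=2 redo_depth=0
After op 5 (undo): buf='ok' undo_depth=1 redo_depth=1

Answer: ok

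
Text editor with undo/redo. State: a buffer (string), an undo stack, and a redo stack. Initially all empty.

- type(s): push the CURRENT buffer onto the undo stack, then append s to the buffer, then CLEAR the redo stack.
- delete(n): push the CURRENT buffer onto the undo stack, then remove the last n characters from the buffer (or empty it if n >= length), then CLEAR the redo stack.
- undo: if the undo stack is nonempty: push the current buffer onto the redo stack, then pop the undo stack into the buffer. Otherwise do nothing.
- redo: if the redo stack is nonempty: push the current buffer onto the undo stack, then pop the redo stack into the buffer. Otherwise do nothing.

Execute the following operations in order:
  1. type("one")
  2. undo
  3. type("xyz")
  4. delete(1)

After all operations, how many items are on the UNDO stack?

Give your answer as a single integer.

Answer: 2

Derivation:
After op 1 (type): buf='one' undo_depth=1 redo_depth=0
After op 2 (undo): buf='(empty)' undo_depth=0 redo_depth=1
After op 3 (type): buf='xyz' undo_depth=1 redo_depth=0
After op 4 (delete): buf='xy' undo_depth=2 redo_depth=0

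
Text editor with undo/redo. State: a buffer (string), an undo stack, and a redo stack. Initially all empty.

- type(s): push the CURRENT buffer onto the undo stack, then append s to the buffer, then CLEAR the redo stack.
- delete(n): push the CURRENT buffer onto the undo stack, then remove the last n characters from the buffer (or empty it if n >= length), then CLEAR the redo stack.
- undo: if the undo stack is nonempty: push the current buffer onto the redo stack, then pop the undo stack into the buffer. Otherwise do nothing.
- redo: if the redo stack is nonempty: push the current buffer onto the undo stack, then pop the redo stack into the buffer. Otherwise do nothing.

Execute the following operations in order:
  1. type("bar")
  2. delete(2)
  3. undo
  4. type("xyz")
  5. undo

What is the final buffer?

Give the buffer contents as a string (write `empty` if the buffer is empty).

Answer: bar

Derivation:
After op 1 (type): buf='bar' undo_depth=1 redo_depth=0
After op 2 (delete): buf='b' undo_depth=2 redo_depth=0
After op 3 (undo): buf='bar' undo_depth=1 redo_depth=1
After op 4 (type): buf='barxyz' undo_depth=2 redo_depth=0
After op 5 (undo): buf='bar' undo_depth=1 redo_depth=1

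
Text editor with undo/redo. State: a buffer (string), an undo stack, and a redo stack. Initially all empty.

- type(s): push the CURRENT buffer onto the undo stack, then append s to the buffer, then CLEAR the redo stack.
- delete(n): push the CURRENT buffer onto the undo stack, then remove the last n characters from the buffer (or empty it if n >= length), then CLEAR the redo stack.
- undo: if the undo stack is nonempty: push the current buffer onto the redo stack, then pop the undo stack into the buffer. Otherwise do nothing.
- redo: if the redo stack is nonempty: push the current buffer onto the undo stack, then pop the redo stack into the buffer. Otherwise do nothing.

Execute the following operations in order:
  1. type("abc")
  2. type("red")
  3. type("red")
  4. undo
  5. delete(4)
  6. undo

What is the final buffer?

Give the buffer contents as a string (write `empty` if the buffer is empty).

After op 1 (type): buf='abc' undo_depth=1 redo_depth=0
After op 2 (type): buf='abcred' undo_depth=2 redo_depth=0
After op 3 (type): buf='abcredred' undo_depth=3 redo_depth=0
After op 4 (undo): buf='abcred' undo_depth=2 redo_depth=1
After op 5 (delete): buf='ab' undo_depth=3 redo_depth=0
After op 6 (undo): buf='abcred' undo_depth=2 redo_depth=1

Answer: abcred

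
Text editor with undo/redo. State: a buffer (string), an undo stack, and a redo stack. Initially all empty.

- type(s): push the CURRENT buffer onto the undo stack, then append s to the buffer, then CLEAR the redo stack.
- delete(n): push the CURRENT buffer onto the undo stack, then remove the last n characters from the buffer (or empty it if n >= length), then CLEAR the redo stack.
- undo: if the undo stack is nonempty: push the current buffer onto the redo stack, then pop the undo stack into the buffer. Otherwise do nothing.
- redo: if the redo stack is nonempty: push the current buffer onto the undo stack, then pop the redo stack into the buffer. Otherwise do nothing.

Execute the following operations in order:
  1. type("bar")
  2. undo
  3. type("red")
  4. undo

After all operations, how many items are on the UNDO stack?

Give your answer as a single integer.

After op 1 (type): buf='bar' undo_depth=1 redo_depth=0
After op 2 (undo): buf='(empty)' undo_depth=0 redo_depth=1
After op 3 (type): buf='red' undo_depth=1 redo_depth=0
After op 4 (undo): buf='(empty)' undo_depth=0 redo_depth=1

Answer: 0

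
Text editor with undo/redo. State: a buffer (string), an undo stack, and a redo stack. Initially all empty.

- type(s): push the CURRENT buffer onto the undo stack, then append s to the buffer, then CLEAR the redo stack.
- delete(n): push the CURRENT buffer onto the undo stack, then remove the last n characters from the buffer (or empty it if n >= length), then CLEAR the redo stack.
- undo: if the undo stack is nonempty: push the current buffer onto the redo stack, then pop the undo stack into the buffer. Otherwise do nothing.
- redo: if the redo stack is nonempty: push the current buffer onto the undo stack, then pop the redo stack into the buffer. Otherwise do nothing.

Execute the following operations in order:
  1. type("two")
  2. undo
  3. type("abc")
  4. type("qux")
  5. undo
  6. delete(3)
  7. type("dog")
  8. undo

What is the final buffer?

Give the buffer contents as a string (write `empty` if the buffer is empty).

After op 1 (type): buf='two' undo_depth=1 redo_depth=0
After op 2 (undo): buf='(empty)' undo_depth=0 redo_depth=1
After op 3 (type): buf='abc' undo_depth=1 redo_depth=0
After op 4 (type): buf='abcqux' undo_depth=2 redo_depth=0
After op 5 (undo): buf='abc' undo_depth=1 redo_depth=1
After op 6 (delete): buf='(empty)' undo_depth=2 redo_depth=0
After op 7 (type): buf='dog' undo_depth=3 redo_depth=0
After op 8 (undo): buf='(empty)' undo_depth=2 redo_depth=1

Answer: empty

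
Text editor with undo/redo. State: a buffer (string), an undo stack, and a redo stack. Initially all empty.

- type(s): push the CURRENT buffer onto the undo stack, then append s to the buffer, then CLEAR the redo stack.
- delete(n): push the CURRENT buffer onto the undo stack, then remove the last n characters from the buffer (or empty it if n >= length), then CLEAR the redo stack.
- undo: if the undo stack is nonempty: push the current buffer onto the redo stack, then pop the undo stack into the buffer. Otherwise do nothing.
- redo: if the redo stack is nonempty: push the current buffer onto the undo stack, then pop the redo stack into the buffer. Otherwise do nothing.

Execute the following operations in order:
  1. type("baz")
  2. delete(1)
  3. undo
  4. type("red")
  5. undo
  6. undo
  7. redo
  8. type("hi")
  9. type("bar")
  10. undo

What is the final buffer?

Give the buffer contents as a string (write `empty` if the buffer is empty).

After op 1 (type): buf='baz' undo_depth=1 redo_depth=0
After op 2 (delete): buf='ba' undo_depth=2 redo_depth=0
After op 3 (undo): buf='baz' undo_depth=1 redo_depth=1
After op 4 (type): buf='bazred' undo_depth=2 redo_depth=0
After op 5 (undo): buf='baz' undo_depth=1 redo_depth=1
After op 6 (undo): buf='(empty)' undo_depth=0 redo_depth=2
After op 7 (redo): buf='baz' undo_depth=1 redo_depth=1
After op 8 (type): buf='bazhi' undo_depth=2 redo_depth=0
After op 9 (type): buf='bazhibar' undo_depth=3 redo_depth=0
After op 10 (undo): buf='bazhi' undo_depth=2 redo_depth=1

Answer: bazhi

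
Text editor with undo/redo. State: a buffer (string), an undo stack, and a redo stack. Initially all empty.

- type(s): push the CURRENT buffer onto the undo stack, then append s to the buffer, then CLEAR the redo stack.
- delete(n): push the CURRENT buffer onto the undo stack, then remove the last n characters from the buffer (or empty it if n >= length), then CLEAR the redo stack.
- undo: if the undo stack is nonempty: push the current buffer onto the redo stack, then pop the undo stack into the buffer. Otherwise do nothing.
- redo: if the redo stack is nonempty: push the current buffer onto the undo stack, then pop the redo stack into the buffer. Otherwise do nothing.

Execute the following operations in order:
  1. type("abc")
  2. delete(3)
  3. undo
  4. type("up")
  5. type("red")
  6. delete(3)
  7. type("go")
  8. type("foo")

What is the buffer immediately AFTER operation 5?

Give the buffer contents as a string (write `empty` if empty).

After op 1 (type): buf='abc' undo_depth=1 redo_depth=0
After op 2 (delete): buf='(empty)' undo_depth=2 redo_depth=0
After op 3 (undo): buf='abc' undo_depth=1 redo_depth=1
After op 4 (type): buf='abcup' undo_depth=2 redo_depth=0
After op 5 (type): buf='abcupred' undo_depth=3 redo_depth=0

Answer: abcupred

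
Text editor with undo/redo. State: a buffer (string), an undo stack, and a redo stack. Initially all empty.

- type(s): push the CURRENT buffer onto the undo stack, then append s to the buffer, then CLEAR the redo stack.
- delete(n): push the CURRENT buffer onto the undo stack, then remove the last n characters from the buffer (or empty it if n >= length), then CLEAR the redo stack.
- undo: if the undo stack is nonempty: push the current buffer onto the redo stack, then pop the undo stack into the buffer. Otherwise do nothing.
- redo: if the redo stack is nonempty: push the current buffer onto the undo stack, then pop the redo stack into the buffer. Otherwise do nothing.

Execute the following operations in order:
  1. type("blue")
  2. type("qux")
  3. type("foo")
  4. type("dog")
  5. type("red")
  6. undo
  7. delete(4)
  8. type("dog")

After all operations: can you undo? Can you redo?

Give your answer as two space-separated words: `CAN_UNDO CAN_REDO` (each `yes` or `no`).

After op 1 (type): buf='blue' undo_depth=1 redo_depth=0
After op 2 (type): buf='bluequx' undo_depth=2 redo_depth=0
After op 3 (type): buf='bluequxfoo' undo_depth=3 redo_depth=0
After op 4 (type): buf='bluequxfoodog' undo_depth=4 redo_depth=0
After op 5 (type): buf='bluequxfoodogred' undo_depth=5 redo_depth=0
After op 6 (undo): buf='bluequxfoodog' undo_depth=4 redo_depth=1
After op 7 (delete): buf='bluequxfo' undo_depth=5 redo_depth=0
After op 8 (type): buf='bluequxfodog' undo_depth=6 redo_depth=0

Answer: yes no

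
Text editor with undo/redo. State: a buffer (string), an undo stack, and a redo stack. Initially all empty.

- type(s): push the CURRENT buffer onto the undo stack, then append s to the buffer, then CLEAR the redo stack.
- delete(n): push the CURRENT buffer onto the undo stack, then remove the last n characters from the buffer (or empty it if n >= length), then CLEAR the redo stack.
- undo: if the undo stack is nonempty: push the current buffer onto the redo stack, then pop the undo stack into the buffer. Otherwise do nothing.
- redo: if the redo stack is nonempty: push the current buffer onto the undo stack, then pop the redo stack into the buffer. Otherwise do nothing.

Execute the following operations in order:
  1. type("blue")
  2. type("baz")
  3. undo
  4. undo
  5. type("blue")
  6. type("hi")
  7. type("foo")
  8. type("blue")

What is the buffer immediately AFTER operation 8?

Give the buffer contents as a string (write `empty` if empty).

Answer: bluehifooblue

Derivation:
After op 1 (type): buf='blue' undo_depth=1 redo_depth=0
After op 2 (type): buf='bluebaz' undo_depth=2 redo_depth=0
After op 3 (undo): buf='blue' undo_depth=1 redo_depth=1
After op 4 (undo): buf='(empty)' undo_depth=0 redo_depth=2
After op 5 (type): buf='blue' undo_depth=1 redo_depth=0
After op 6 (type): buf='bluehi' undo_depth=2 redo_depth=0
After op 7 (type): buf='bluehifoo' undo_depth=3 redo_depth=0
After op 8 (type): buf='bluehifooblue' undo_depth=4 redo_depth=0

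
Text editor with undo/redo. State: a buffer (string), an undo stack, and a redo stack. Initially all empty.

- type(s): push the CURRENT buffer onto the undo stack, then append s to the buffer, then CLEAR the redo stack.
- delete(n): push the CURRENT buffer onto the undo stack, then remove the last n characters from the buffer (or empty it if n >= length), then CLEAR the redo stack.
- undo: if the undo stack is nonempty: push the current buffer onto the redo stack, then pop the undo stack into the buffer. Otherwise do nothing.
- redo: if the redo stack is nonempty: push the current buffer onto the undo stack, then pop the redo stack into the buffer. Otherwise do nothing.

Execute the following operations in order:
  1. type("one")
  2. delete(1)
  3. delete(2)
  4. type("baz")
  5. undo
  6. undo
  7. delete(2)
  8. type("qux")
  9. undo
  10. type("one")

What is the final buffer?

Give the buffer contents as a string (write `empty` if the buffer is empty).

After op 1 (type): buf='one' undo_depth=1 redo_depth=0
After op 2 (delete): buf='on' undo_depth=2 redo_depth=0
After op 3 (delete): buf='(empty)' undo_depth=3 redo_depth=0
After op 4 (type): buf='baz' undo_depth=4 redo_depth=0
After op 5 (undo): buf='(empty)' undo_depth=3 redo_depth=1
After op 6 (undo): buf='on' undo_depth=2 redo_depth=2
After op 7 (delete): buf='(empty)' undo_depth=3 redo_depth=0
After op 8 (type): buf='qux' undo_depth=4 redo_depth=0
After op 9 (undo): buf='(empty)' undo_depth=3 redo_depth=1
After op 10 (type): buf='one' undo_depth=4 redo_depth=0

Answer: one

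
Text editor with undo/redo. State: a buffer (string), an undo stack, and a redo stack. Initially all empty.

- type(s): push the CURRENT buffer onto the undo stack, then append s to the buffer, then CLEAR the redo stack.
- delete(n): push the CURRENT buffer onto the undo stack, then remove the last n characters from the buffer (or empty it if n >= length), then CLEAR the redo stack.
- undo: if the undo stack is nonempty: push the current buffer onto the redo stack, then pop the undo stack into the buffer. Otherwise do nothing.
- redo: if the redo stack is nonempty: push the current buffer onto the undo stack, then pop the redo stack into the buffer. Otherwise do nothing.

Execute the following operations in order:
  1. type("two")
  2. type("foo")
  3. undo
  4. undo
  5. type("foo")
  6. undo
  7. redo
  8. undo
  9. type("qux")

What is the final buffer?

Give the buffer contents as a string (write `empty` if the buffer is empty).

After op 1 (type): buf='two' undo_depth=1 redo_depth=0
After op 2 (type): buf='twofoo' undo_depth=2 redo_depth=0
After op 3 (undo): buf='two' undo_depth=1 redo_depth=1
After op 4 (undo): buf='(empty)' undo_depth=0 redo_depth=2
After op 5 (type): buf='foo' undo_depth=1 redo_depth=0
After op 6 (undo): buf='(empty)' undo_depth=0 redo_depth=1
After op 7 (redo): buf='foo' undo_depth=1 redo_depth=0
After op 8 (undo): buf='(empty)' undo_depth=0 redo_depth=1
After op 9 (type): buf='qux' undo_depth=1 redo_depth=0

Answer: qux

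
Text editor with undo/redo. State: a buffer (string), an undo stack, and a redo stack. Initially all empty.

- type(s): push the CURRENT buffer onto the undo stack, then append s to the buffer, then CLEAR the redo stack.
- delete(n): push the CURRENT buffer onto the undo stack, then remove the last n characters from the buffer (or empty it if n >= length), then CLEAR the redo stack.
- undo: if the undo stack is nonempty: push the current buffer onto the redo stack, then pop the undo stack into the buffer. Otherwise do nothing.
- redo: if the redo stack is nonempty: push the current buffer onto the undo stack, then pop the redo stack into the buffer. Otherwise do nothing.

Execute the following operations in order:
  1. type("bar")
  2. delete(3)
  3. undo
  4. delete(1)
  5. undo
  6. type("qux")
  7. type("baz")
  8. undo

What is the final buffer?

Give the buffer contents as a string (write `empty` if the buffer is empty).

Answer: barqux

Derivation:
After op 1 (type): buf='bar' undo_depth=1 redo_depth=0
After op 2 (delete): buf='(empty)' undo_depth=2 redo_depth=0
After op 3 (undo): buf='bar' undo_depth=1 redo_depth=1
After op 4 (delete): buf='ba' undo_depth=2 redo_depth=0
After op 5 (undo): buf='bar' undo_depth=1 redo_depth=1
After op 6 (type): buf='barqux' undo_depth=2 redo_depth=0
After op 7 (type): buf='barquxbaz' undo_depth=3 redo_depth=0
After op 8 (undo): buf='barqux' undo_depth=2 redo_depth=1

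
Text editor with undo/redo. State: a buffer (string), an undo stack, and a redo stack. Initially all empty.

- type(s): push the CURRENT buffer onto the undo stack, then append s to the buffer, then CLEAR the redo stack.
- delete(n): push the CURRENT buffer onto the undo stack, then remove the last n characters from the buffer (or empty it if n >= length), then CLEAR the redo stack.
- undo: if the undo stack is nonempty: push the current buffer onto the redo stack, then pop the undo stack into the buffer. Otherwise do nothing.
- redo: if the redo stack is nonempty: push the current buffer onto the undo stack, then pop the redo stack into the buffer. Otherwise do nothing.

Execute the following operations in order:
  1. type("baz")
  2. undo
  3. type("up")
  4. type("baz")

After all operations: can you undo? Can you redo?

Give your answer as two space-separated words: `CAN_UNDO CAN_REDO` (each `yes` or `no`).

After op 1 (type): buf='baz' undo_depth=1 redo_depth=0
After op 2 (undo): buf='(empty)' undo_depth=0 redo_depth=1
After op 3 (type): buf='up' undo_depth=1 redo_depth=0
After op 4 (type): buf='upbaz' undo_depth=2 redo_depth=0

Answer: yes no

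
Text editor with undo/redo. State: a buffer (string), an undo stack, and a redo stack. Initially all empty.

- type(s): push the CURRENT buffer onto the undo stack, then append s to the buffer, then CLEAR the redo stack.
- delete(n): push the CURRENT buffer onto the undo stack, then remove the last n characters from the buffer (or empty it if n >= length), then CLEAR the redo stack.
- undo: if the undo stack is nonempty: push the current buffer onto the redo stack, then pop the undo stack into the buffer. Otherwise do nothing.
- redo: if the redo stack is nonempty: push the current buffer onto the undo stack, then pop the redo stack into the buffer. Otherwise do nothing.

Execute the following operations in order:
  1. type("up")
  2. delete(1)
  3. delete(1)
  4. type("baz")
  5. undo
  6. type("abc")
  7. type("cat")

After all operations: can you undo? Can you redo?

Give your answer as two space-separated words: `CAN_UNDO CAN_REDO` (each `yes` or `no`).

Answer: yes no

Derivation:
After op 1 (type): buf='up' undo_depth=1 redo_depth=0
After op 2 (delete): buf='u' undo_depth=2 redo_depth=0
After op 3 (delete): buf='(empty)' undo_depth=3 redo_depth=0
After op 4 (type): buf='baz' undo_depth=4 redo_depth=0
After op 5 (undo): buf='(empty)' undo_depth=3 redo_depth=1
After op 6 (type): buf='abc' undo_depth=4 redo_depth=0
After op 7 (type): buf='abccat' undo_depth=5 redo_depth=0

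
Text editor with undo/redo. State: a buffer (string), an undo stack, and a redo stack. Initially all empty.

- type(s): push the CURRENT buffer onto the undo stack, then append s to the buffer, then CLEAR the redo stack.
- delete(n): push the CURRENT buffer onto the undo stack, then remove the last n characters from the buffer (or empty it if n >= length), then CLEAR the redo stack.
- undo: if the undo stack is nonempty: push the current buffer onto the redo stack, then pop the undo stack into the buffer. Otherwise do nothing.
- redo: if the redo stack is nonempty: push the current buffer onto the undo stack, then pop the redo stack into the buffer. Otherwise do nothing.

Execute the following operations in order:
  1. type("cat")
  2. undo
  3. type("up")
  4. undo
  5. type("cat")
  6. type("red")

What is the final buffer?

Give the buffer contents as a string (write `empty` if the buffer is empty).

After op 1 (type): buf='cat' undo_depth=1 redo_depth=0
After op 2 (undo): buf='(empty)' undo_depth=0 redo_depth=1
After op 3 (type): buf='up' undo_depth=1 redo_depth=0
After op 4 (undo): buf='(empty)' undo_depth=0 redo_depth=1
After op 5 (type): buf='cat' undo_depth=1 redo_depth=0
After op 6 (type): buf='catred' undo_depth=2 redo_depth=0

Answer: catred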